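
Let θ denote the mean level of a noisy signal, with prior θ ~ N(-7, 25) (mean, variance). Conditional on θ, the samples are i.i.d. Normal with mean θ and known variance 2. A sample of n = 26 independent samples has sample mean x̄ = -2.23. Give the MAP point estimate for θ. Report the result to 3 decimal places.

n = 26, x̄ = -2.23.
For a Normal prior and Normal likelihood with known variance, the posterior is Normal; its mode equals its mean, the precision-weighted average.
Prior precision 1/σ₀² = 1/25 = 0.04; data precision n/σ² = 26/2 = 13.
θ̂ = (0.04·(-7) + 13·(-2.23)) / (0.04 + 13) = (-29.27)/13.04 = -2927/1304 ≈ -2.245.

θ̂_MAP = -2.245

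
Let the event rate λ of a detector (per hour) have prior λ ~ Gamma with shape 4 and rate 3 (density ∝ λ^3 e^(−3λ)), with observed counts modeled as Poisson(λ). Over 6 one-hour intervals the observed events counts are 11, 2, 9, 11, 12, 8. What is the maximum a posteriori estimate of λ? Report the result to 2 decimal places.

λ̂_MAP = 6.22

Σxᵢ = 11+2+9+11+12+8 = 53, with n = 6.
Posterior ∝ λ^3e^(−3λ) · λ^53e^(−6λ) = λ^56e^(−9λ), i.e. Gamma(shape=57, rate=9).
The mode of a Gamma(a, b) with a ≥ 1 (shape–rate) is (a−1)/b = 56/9 ≈ 6.22.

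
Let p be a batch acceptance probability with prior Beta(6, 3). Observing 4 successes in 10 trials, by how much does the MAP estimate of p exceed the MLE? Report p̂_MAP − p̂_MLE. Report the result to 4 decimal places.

Posterior is Beta(10, 9); MAP = (10−1)/(19−2) = 9/17 ≈ 0.52941.
MLE ignores the prior: p̂_MLE = k/n = 4/10 ≈ 0.40000.
Difference = 9/17 − 4/10 = 11/85 ≈ 0.1294.

MAP − MLE = 0.1294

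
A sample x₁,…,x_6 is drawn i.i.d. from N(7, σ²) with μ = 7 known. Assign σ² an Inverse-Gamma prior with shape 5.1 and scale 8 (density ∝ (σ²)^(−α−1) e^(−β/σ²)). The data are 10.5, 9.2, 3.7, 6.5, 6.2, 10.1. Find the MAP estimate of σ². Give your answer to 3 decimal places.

Sum of squared deviations about the known mean: SS = (10.5−7)² + (9.2−7)² + (3.7−7)² + (6.5−7)² + (6.2−7)² + (10.1−7)² = 38.48.
The Normal likelihood contributes (σ²)^(−n/2) exp(−SS/(2σ²)), so the posterior is Inverse-Gamma(α + n/2, β + SS/2) = Inverse-Gamma(8.1, 27.24).
The mode of Inverse-Gamma(a, b) is b/(a+1) = 27.24/9.1 ≈ 2.993.

σ̂²_MAP = 2.993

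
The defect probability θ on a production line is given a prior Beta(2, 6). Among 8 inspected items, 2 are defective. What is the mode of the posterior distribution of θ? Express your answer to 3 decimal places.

θ̂_MAP = 0.214

Prior: Beta(2, 6).
Data: 2 successes in 8 trials. The binomial likelihood contributes θ^2(1−θ)^6, so the posterior is Beta(2+2, 6+6) = Beta(4, 12).
For Beta(a, b) with a, b > 1 the mode is (a−1)/(a+b−2) = 3/14 ≈ 0.214.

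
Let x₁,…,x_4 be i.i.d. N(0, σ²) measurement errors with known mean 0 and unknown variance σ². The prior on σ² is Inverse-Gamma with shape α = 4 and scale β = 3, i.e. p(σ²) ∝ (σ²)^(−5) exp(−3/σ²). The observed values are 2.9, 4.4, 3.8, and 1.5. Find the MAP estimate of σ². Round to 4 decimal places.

Sum of squared deviations about the known mean: SS = (2.9−0)² + (4.4−0)² + (3.8−0)² + (1.5−0)² = 44.46.
The Normal likelihood contributes (σ²)^(−n/2) exp(−SS/(2σ²)), so the posterior is Inverse-Gamma(α + n/2, β + SS/2) = Inverse-Gamma(6, 25.23).
The mode of Inverse-Gamma(a, b) is b/(a+1) = 25.23/7 ≈ 3.6043.

σ̂²_MAP = 3.6043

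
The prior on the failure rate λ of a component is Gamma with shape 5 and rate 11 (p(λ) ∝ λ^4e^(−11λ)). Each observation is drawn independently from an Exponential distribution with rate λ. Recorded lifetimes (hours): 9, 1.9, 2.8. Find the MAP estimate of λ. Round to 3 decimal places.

The Exponential(rate=λ) likelihood is ∝ λ^n e^(−λΣtᵢ). Here n = 3 and Σtᵢ = 9 + 1.9 + 2.8 = 13.7.
Posterior ∝ λ^4e^(−11λ) · λ^3e^(−13.7λ) = λ^7e^(−24.7λ), i.e. Gamma(8, 24.7).
Mode = (a−1)/b = 7/24.7 ≈ 0.283.

λ̂_MAP = 0.283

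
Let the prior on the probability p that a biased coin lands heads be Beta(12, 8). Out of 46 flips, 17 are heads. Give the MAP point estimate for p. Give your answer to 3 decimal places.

p̂_MAP = 0.438

Prior: Beta(12, 8).
Data: 17 successes in 46 trials. The binomial likelihood contributes p^17(1−p)^29, so the posterior is Beta(12+17, 8+29) = Beta(29, 37).
For Beta(a, b) with a, b > 1 the mode is (a−1)/(a+b−2) = 28/64 ≈ 0.438.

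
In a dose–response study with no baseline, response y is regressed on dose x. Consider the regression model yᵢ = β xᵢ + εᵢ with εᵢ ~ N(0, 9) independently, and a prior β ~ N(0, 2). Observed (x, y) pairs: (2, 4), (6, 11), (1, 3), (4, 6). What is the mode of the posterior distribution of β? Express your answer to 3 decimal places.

log p(β | y) = −Σ(yᵢ − βxᵢ)²/(2·9) − β²/(2·2) + const.
Setting the derivative to zero: Σxᵢ(yᵢ − βxᵢ)/9 − β/2 = 0, so β = Σxᵢyᵢ / (Σxᵢ² + σ²/τ²).
Σxᵢyᵢ = 2·4 + 6·11 + 1·3 + 4·6 = 101; Σxᵢ² = 57; σ²/τ² = 4.5.
β̂_MAP = 101 / (57 + 4.5) = 101/61.5 ≈ 1.642.

β̂_MAP = 1.642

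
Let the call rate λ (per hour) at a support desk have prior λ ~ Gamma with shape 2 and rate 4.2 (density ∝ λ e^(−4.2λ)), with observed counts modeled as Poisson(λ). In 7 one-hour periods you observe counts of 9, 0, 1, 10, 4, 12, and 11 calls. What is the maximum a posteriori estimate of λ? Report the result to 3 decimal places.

λ̂_MAP = 4.286

Σxᵢ = 9+0+1+10+4+12+11 = 47, with n = 7.
Posterior ∝ λe^(−4.2λ) · λ^47e^(−7λ) = λ^48e^(−11.2λ), i.e. Gamma(shape=49, rate=11.2).
The mode of a Gamma(a, b) with a ≥ 1 (shape–rate) is (a−1)/b = 48/11.2 ≈ 4.286.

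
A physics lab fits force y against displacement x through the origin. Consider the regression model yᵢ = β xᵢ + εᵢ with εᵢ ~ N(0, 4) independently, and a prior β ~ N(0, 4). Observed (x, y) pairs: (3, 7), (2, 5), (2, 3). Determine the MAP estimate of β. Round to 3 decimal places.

log p(β | y) = −Σ(yᵢ − βxᵢ)²/(2·4) − β²/(2·4) + const.
Setting the derivative to zero: Σxᵢ(yᵢ − βxᵢ)/4 − β/4 = 0, so β = Σxᵢyᵢ / (Σxᵢ² + σ²/τ²).
Σxᵢyᵢ = 3·7 + 2·5 + 2·3 = 37; Σxᵢ² = 17; σ²/τ² = 1.
β̂_MAP = 37 / (17 + 1) = 37/18 ≈ 2.056.

β̂_MAP = 2.056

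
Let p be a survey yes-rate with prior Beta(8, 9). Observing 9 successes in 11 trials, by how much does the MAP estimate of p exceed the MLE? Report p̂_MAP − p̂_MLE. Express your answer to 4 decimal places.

MAP − MLE = -0.2028

Posterior is Beta(17, 11); MAP = (17−1)/(28−2) = 16/26 ≈ 0.61538.
MLE ignores the prior: p̂_MLE = k/n = 9/11 ≈ 0.81818.
Difference = 16/26 − 9/11 = -29/143 ≈ -0.2028.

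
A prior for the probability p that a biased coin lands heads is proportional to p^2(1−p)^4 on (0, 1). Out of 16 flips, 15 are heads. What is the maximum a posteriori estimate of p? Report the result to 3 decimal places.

p̂_MAP = 0.773

The prior density ∝ p^2(1−p)^4 is the kernel of Beta(3, 5).
Data: 15 successes in 16 trials. The binomial likelihood contributes p^15(1−p)^1, so the posterior is Beta(3+15, 5+1) = Beta(18, 6).
For Beta(a, b) with a, b > 1 the mode is (a−1)/(a+b−2) = 17/22 ≈ 0.773.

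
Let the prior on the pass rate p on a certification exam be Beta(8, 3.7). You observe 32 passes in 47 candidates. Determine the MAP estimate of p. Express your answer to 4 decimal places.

Prior: Beta(8, 3.7).
Data: 32 successes in 47 trials. The binomial likelihood contributes p^32(1−p)^15, so the posterior is Beta(8+32, 3.7+15) = Beta(40, 18.7).
For Beta(a, b) with a, b > 1 the mode is (a−1)/(a+b−2) = 39/56.7 ≈ 0.6878.

p̂_MAP = 0.6878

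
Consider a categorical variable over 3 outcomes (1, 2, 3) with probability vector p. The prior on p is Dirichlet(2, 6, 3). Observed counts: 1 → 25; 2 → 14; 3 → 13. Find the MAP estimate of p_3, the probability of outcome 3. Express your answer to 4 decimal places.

MAP estimate: 0.2500

The posterior is Dirichlet(αᵢ + nᵢ) = Dirichlet(27, 20, 16).
For a Dirichlet(a₁,…,a_K) with all aᵢ > 1, the mode has j-th component (aⱼ − 1)/(Σaᵢ − K).
Here Σaᵢ = 63 and K = 3, so p_3 = (16 − 1)/(63 − 3) = 15/60 ≈ 0.2500.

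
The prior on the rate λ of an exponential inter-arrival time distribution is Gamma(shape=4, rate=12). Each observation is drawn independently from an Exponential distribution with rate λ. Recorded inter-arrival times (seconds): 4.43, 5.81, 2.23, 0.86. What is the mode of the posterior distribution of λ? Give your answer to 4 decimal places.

λ̂_MAP = 0.2764

The Exponential(rate=λ) likelihood is ∝ λ^n e^(−λΣtᵢ). Here n = 4 and Σtᵢ = 4.43 + 5.81 + 2.23 + 0.86 = 13.33.
Posterior ∝ λ^3e^(−12λ) · λ^4e^(−13.33λ) = λ^7e^(−25.33λ), i.e. Gamma(8, 25.33).
Mode = (a−1)/b = 7/25.33 ≈ 0.2764.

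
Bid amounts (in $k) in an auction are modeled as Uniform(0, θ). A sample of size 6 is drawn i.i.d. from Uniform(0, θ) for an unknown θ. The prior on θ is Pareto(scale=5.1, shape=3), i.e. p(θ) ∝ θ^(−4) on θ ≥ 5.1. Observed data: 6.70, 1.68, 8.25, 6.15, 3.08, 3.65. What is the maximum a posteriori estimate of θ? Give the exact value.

θ̂_MAP = 8.25

The Uniform(0, θ) likelihood is θ^(−n) for θ ≥ max(xᵢ), zero otherwise. Here max(xᵢ) = 8.25.
Posterior ∝ θ^(−4) · θ^(−6) = θ^(−10) on θ ≥ max(5.1, 8.25) = 8.25.
This density is strictly decreasing in θ, so the posterior mode lies at the lower boundary of the support.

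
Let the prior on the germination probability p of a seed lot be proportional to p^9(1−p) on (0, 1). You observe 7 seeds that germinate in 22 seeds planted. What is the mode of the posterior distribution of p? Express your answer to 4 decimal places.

p̂_MAP = 0.5000

The prior density ∝ p^9(1−p)^1 is the kernel of Beta(10, 2).
Data: 7 successes in 22 trials. The binomial likelihood contributes p^7(1−p)^15, so the posterior is Beta(10+7, 2+15) = Beta(17, 17).
For Beta(a, b) with a, b > 1 the mode is (a−1)/(a+b−2) = 16/32 ≈ 0.5000.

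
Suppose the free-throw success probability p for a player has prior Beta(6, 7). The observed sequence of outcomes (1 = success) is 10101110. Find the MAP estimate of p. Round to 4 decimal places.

Prior: Beta(6, 7).
Data: 5 successes in 8 trials (from the sequence). The binomial likelihood contributes p^5(1−p)^3, so the posterior is Beta(6+5, 7+3) = Beta(11, 10).
For Beta(a, b) with a, b > 1 the mode is (a−1)/(a+b−2) = 10/19 ≈ 0.5263.

p̂_MAP = 0.5263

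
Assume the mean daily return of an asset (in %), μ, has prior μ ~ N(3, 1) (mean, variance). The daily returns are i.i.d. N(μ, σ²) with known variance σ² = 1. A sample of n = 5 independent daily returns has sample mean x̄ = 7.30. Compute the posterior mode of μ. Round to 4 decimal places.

μ̂_MAP = 6.5833

n = 5, x̄ = 7.30.
For a Normal prior and Normal likelihood with known variance, the posterior is Normal; its mode equals its mean, the precision-weighted average.
Prior precision 1/σ₀² = 1/1 = 1; data precision n/σ² = 5/1 = 5.
μ̂ = (1·3 + 5·7.3) / (1 + 5) = 39.5/6 = 79/12 ≈ 6.5833.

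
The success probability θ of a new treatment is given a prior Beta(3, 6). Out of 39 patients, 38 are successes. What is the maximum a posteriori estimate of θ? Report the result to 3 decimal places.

Prior: Beta(3, 6).
Data: 38 successes in 39 trials. The binomial likelihood contributes θ^38(1−θ)^1, so the posterior is Beta(3+38, 6+1) = Beta(41, 7).
For Beta(a, b) with a, b > 1 the mode is (a−1)/(a+b−2) = 40/46 ≈ 0.870.

θ̂_MAP = 0.870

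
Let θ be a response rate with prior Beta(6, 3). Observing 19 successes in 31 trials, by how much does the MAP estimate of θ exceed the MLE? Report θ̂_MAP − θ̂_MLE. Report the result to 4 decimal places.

Posterior is Beta(25, 15); MAP = (25−1)/(40−2) = 24/38 ≈ 0.63158.
MLE ignores the prior: θ̂_MLE = k/n = 19/31 ≈ 0.61290.
Difference = 24/38 − 19/31 = 11/589 ≈ 0.0187.

MAP − MLE = 0.0187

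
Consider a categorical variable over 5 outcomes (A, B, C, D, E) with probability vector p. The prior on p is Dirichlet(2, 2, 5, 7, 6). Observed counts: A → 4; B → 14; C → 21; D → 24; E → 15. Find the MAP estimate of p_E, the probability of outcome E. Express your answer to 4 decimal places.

The posterior is Dirichlet(αᵢ + nᵢ) = Dirichlet(6, 16, 26, 31, 21).
For a Dirichlet(a₁,…,a_K) with all aᵢ > 1, the mode has j-th component (aⱼ − 1)/(Σaᵢ − K).
Here Σaᵢ = 100 and K = 5, so p_E = (21 − 1)/(100 − 5) = 20/95 ≈ 0.2105.

MAP estimate of p_E = 0.2105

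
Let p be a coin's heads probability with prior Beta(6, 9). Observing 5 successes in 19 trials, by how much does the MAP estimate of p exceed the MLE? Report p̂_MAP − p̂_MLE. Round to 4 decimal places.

Posterior is Beta(11, 23); MAP = (11−1)/(34−2) = 10/32 ≈ 0.31250.
MLE ignores the prior: p̂_MLE = k/n = 5/19 ≈ 0.26316.
Difference = 10/32 − 5/19 = 15/304 ≈ 0.0493.

MAP − MLE = 0.0493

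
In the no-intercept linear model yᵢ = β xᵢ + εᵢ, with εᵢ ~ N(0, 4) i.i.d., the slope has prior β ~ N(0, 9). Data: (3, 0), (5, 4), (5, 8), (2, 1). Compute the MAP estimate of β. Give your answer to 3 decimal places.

log p(β | y) = −Σ(yᵢ − βxᵢ)²/(2·4) − β²/(2·9) + const.
Setting the derivative to zero: Σxᵢ(yᵢ − βxᵢ)/4 − β/9 = 0, so β = Σxᵢyᵢ / (Σxᵢ² + σ²/τ²).
Σxᵢyᵢ = 3·0 + 5·4 + 5·8 + 2·1 = 62; Σxᵢ² = 63; σ²/τ² = 4/9.
β̂_MAP = 62 / (63 + 4/9) = 62/(571/9) = 558/571 ≈ 0.977.

β̂_MAP = 0.977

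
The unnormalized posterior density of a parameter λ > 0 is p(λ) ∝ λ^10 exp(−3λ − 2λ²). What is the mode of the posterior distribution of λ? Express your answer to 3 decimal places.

ℓ'(λ) = 10/λ − 3 − 4λ. Setting this to zero and multiplying by λ: 4λ² + 3λ − 10 = 0.
λ = (−3 + √(3² + 4·4·10)) / (2·4) = (−3 + √169) / 8 = (−3 + 13)/8 = 5/4.
ℓ''(λ) = −10/λ² − 4 < 0, confirming a maximum.

λ̂_MAP = 1.250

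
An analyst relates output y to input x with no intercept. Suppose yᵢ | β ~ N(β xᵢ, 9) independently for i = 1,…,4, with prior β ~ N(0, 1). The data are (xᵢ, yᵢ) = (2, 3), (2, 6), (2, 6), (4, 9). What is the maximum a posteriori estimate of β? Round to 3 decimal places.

log p(β | y) = −Σ(yᵢ − βxᵢ)²/(2·9) − β²/(2·1) + const.
Setting the derivative to zero: Σxᵢ(yᵢ − βxᵢ)/9 − β/1 = 0, so β = Σxᵢyᵢ / (Σxᵢ² + σ²/τ²).
Σxᵢyᵢ = 2·3 + 2·6 + 2·6 + 4·9 = 66; Σxᵢ² = 28; σ²/τ² = 9.
β̂_MAP = 66 / (28 + 9) = 66/37 ≈ 1.784.

β̂_MAP = 1.784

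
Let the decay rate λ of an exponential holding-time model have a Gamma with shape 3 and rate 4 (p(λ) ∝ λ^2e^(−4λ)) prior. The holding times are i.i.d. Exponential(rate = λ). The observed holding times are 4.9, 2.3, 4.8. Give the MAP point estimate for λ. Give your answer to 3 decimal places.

The Exponential(rate=λ) likelihood is ∝ λ^n e^(−λΣtᵢ). Here n = 3 and Σtᵢ = 4.9 + 2.3 + 4.8 = 12.
Posterior ∝ λ^2e^(−4λ) · λ^3e^(−12λ) = λ^5e^(−16λ), i.e. Gamma(6, 16).
Mode = (a−1)/b = 5/16 ≈ 0.313.

λ̂_MAP = 0.313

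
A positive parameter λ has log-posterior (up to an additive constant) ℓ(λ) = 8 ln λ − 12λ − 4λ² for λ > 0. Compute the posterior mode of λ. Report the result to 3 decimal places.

λ̂_MAP = 0.500

ℓ'(λ) = 8/λ − 12 − 8λ. Setting this to zero and multiplying by λ: 8λ² + 12λ − 8 = 0.
λ = (−12 + √(12² + 4·8·8)) / (2·8) = (−12 + √400) / 16 = (−12 + 20)/16 = 1/2.
ℓ''(λ) = −8/λ² − 8 < 0, confirming a maximum.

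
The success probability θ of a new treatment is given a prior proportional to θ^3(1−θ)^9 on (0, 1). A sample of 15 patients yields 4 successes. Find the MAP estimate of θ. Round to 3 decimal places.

θ̂_MAP = 0.259

The prior density ∝ θ^3(1−θ)^9 is the kernel of Beta(4, 10).
Data: 4 successes in 15 trials. The binomial likelihood contributes θ^4(1−θ)^11, so the posterior is Beta(4+4, 10+11) = Beta(8, 21).
For Beta(a, b) with a, b > 1 the mode is (a−1)/(a+b−2) = 7/27 ≈ 0.259.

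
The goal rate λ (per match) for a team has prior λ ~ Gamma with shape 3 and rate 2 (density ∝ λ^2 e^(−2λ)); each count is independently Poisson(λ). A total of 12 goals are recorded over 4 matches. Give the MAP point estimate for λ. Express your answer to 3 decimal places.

Σxᵢ = 12, n = 4.
Posterior ∝ λ^2e^(−2λ) · λ^12e^(−4λ) = λ^14e^(−6λ), i.e. Gamma(shape=15, rate=6).
The mode of a Gamma(a, b) with a ≥ 1 (shape–rate) is (a−1)/b = 14/6 ≈ 2.333.

λ̂_MAP = 2.333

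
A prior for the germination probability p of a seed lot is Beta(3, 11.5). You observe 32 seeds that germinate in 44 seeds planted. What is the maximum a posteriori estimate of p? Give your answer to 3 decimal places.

p̂_MAP = 0.602

Prior: Beta(3, 11.5).
Data: 32 successes in 44 trials. The binomial likelihood contributes p^32(1−p)^12, so the posterior is Beta(3+32, 11.5+12) = Beta(35, 23.5).
For Beta(a, b) with a, b > 1 the mode is (a−1)/(a+b−2) = 34/56.5 ≈ 0.602.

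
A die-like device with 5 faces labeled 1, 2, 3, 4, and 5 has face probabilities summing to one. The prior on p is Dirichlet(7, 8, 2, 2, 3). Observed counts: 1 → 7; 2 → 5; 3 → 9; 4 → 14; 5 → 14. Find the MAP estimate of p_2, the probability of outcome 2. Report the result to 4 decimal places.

The posterior is Dirichlet(αᵢ + nᵢ) = Dirichlet(14, 13, 11, 16, 17).
For a Dirichlet(a₁,…,a_K) with all aᵢ > 1, the mode has j-th component (aⱼ − 1)/(Σaᵢ − K).
Here Σaᵢ = 71 and K = 5, so p_2 = (13 − 1)/(71 − 5) = 12/66 ≈ 0.1818.

MAP estimate: 0.1818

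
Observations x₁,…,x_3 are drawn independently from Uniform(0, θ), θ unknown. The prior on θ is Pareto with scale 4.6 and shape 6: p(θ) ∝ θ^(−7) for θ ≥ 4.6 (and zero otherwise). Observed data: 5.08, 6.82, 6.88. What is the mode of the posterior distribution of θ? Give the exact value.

θ̂_MAP = 6.88

The Uniform(0, θ) likelihood is θ^(−n) for θ ≥ max(xᵢ), zero otherwise. Here max(xᵢ) = 6.88.
Posterior ∝ θ^(−7) · θ^(−3) = θ^(−10) on θ ≥ max(4.6, 6.88) = 6.88.
This density is strictly decreasing in θ, so the posterior mode lies at the lower boundary of the support.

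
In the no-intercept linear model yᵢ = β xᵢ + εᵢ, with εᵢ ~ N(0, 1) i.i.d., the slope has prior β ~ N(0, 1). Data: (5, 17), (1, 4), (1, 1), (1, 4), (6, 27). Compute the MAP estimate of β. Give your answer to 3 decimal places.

log p(β | y) = −Σ(yᵢ − βxᵢ)²/(2·1) − β²/(2·1) + const.
Setting the derivative to zero: Σxᵢ(yᵢ − βxᵢ)/1 − β/1 = 0, so β = Σxᵢyᵢ / (Σxᵢ² + σ²/τ²).
Σxᵢyᵢ = 5·17 + 1·4 + 1·1 + 1·4 + 6·27 = 256; Σxᵢ² = 64; σ²/τ² = 1.
β̂_MAP = 256 / (64 + 1) = 256/65 ≈ 3.938.

β̂_MAP = 3.938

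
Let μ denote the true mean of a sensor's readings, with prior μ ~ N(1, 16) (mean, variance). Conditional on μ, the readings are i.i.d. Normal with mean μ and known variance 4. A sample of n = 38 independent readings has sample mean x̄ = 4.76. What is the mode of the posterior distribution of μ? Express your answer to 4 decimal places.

n = 38, x̄ = 4.76.
For a Normal prior and Normal likelihood with known variance, the posterior is Normal; its mode equals its mean, the precision-weighted average.
Prior precision 1/σ₀² = 1/16 = 0.0625; data precision n/σ² = 38/4 = 9.5.
μ̂ = (0.0625·1 + 9.5·4.76) / (0.0625 + 9.5) = 45.2825/9.5625 = 18113/3825 ≈ 4.7354.

μ̂_MAP = 4.7354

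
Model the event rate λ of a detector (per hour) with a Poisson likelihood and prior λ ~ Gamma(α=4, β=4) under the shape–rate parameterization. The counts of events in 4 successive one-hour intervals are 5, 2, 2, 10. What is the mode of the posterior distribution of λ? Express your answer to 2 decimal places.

Σxᵢ = 5+2+2+10 = 19, with n = 4.
Posterior ∝ λ^3e^(−4λ) · λ^19e^(−4λ) = λ^22e^(−8λ), i.e. Gamma(shape=23, rate=8).
The mode of a Gamma(a, b) with a ≥ 1 (shape–rate) is (a−1)/b = 22/8 ≈ 2.75.

λ̂_MAP = 2.75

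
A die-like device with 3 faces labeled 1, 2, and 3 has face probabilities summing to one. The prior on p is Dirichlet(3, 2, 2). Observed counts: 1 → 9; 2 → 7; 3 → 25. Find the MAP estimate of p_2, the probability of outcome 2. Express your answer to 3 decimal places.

MAP estimate: 0.178

The posterior is Dirichlet(αᵢ + nᵢ) = Dirichlet(12, 9, 27).
For a Dirichlet(a₁,…,a_K) with all aᵢ > 1, the mode has j-th component (aⱼ − 1)/(Σaᵢ − K).
Here Σaᵢ = 48 and K = 3, so p_2 = (9 − 1)/(48 − 3) = 8/45 ≈ 0.178.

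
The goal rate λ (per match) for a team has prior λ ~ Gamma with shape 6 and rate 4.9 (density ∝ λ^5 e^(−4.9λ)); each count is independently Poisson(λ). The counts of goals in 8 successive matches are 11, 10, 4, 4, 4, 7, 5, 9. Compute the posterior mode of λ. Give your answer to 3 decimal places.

Σxᵢ = 11+10+4+4+4+7+5+9 = 54, with n = 8.
Posterior ∝ λ^5e^(−4.9λ) · λ^54e^(−8λ) = λ^59e^(−12.9λ), i.e. Gamma(shape=60, rate=12.9).
The mode of a Gamma(a, b) with a ≥ 1 (shape–rate) is (a−1)/b = 59/12.9 ≈ 4.574.

λ̂_MAP = 4.574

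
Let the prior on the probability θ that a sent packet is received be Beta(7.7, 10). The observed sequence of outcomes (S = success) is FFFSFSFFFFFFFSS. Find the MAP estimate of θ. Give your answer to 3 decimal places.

Prior: Beta(7.7, 10).
Data: 4 successes in 15 trials (from the sequence). The binomial likelihood contributes θ^4(1−θ)^11, so the posterior is Beta(7.7+4, 10+11) = Beta(11.7, 21).
For Beta(a, b) with a, b > 1 the mode is (a−1)/(a+b−2) = 10.7/30.7 ≈ 0.349.

θ̂_MAP = 0.349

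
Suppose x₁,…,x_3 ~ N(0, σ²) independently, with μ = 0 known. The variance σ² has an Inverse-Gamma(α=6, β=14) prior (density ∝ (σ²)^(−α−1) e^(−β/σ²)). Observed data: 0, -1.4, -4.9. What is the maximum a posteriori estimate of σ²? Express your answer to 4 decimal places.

σ̂²_MAP = 3.1747

Sum of squared deviations about the known mean: SS = (0−0)² + (-1.4−0)² + (-4.9−0)² = 25.97.
The Normal likelihood contributes (σ²)^(−n/2) exp(−SS/(2σ²)), so the posterior is Inverse-Gamma(α + n/2, β + SS/2) = Inverse-Gamma(7.5, 26.985).
The mode of Inverse-Gamma(a, b) is b/(a+1) = 26.985/8.5 ≈ 3.1747.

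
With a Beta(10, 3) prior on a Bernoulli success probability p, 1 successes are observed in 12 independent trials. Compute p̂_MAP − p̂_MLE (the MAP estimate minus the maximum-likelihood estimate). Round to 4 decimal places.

Posterior is Beta(11, 14); MAP = (11−1)/(25−2) = 10/23 ≈ 0.43478.
MLE ignores the prior: p̂_MLE = k/n = 1/12 ≈ 0.08333.
Difference = 10/23 − 1/12 = 97/276 ≈ 0.3514.

MAP − MLE = 0.3514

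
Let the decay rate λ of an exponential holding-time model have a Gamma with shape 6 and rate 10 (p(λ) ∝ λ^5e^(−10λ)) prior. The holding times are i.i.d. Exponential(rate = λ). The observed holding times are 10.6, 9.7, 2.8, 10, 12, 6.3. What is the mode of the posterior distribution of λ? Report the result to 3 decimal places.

The Exponential(rate=λ) likelihood is ∝ λ^n e^(−λΣtᵢ). Here n = 6 and Σtᵢ = 10.6 + 9.7 + 2.8 + 10 + 12 + 6.3 = 51.4.
Posterior ∝ λ^5e^(−10λ) · λ^6e^(−51.4λ) = λ^11e^(−61.4λ), i.e. Gamma(12, 61.4).
Mode = (a−1)/b = 11/61.4 ≈ 0.179.

λ̂_MAP = 0.179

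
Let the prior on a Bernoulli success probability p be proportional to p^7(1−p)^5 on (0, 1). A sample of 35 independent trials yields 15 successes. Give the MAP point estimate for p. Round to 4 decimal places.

p̂_MAP = 0.4681

The prior density ∝ p^7(1−p)^5 is the kernel of Beta(8, 6).
Data: 15 successes in 35 trials. The binomial likelihood contributes p^15(1−p)^20, so the posterior is Beta(8+15, 6+20) = Beta(23, 26).
For Beta(a, b) with a, b > 1 the mode is (a−1)/(a+b−2) = 22/47 ≈ 0.4681.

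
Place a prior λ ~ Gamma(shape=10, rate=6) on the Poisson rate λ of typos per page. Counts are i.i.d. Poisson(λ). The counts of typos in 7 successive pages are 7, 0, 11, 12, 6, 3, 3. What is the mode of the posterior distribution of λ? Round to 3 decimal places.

Σxᵢ = 7+0+11+12+6+3+3 = 42, with n = 7.
Posterior ∝ λ^9e^(−6λ) · λ^42e^(−7λ) = λ^51e^(−13λ), i.e. Gamma(shape=52, rate=13).
The mode of a Gamma(a, b) with a ≥ 1 (shape–rate) is (a−1)/b = 51/13 ≈ 3.923.

λ̂_MAP = 3.923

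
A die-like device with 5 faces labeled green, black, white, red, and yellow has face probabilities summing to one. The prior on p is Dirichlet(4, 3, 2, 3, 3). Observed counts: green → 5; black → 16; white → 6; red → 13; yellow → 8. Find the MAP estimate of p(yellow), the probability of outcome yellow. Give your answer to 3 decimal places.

MAP estimate of p(yellow) = 0.172

The posterior is Dirichlet(αᵢ + nᵢ) = Dirichlet(9, 19, 8, 16, 11).
For a Dirichlet(a₁,…,a_K) with all aᵢ > 1, the mode has j-th component (aⱼ − 1)/(Σaᵢ − K).
Here Σaᵢ = 63 and K = 5, so p(yellow) = (11 − 1)/(63 − 5) = 10/58 ≈ 0.172.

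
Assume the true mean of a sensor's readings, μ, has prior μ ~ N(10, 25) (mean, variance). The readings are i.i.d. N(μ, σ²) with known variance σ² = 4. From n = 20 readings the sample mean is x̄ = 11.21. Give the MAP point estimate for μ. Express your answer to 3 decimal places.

n = 20, x̄ = 11.21.
For a Normal prior and Normal likelihood with known variance, the posterior is Normal; its mode equals its mean, the precision-weighted average.
Prior precision 1/σ₀² = 1/25 = 0.04; data precision n/σ² = 20/4 = 5.
μ̂ = (0.04·10 + 5·11.21) / (0.04 + 5) = 56.45/5.04 = 5645/504 ≈ 11.200.

μ̂_MAP = 11.200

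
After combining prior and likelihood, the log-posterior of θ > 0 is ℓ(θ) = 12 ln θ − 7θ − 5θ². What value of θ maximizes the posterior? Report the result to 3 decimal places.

ℓ'(θ) = 12/θ − 7 − 10θ. Setting this to zero and multiplying by θ: 10θ² + 7θ − 12 = 0.
θ = (−7 + √(7² + 4·10·12)) / (2·10) = (−7 + √529) / 20 = (−7 + 23)/20 = 4/5.
ℓ''(θ) = −12/θ² − 10 < 0, confirming a maximum.

θ̂_MAP = 0.800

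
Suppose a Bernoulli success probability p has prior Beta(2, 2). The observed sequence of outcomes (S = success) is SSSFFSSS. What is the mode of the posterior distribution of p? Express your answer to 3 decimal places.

Prior: Beta(2, 2).
Data: 6 successes in 8 trials (from the sequence). The binomial likelihood contributes p^6(1−p)^2, so the posterior is Beta(2+6, 2+2) = Beta(8, 4).
For Beta(a, b) with a, b > 1 the mode is (a−1)/(a+b−2) = 7/10 ≈ 0.700.

p̂_MAP = 0.700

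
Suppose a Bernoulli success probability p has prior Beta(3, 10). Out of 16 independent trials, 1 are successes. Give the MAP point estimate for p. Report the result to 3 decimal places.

Prior: Beta(3, 10).
Data: 1 success in 16 trials. The binomial likelihood contributes p(1−p)^15, so the posterior is Beta(3+1, 10+15) = Beta(4, 25).
For Beta(a, b) with a, b > 1 the mode is (a−1)/(a+b−2) = 3/27 ≈ 0.111.

p̂_MAP = 0.111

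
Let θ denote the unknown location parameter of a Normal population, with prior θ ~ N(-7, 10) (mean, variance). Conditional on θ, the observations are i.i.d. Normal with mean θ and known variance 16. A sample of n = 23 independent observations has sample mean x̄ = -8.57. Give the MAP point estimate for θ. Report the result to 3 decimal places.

θ̂_MAP = -8.468

n = 23, x̄ = -8.57.
For a Normal prior and Normal likelihood with known variance, the posterior is Normal; its mode equals its mean, the precision-weighted average.
Prior precision 1/σ₀² = 1/10 = 0.1; data precision n/σ² = 23/16 = 1.4375.
θ̂ = (0.1·(-7) + 1.4375·(-8.57)) / (0.1 + 1.4375) = (-13.019375)/1.5375 = -20831/2460 ≈ -8.468.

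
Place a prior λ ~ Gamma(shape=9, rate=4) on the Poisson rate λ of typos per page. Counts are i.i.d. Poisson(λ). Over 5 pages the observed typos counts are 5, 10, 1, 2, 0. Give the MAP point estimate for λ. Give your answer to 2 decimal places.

λ̂_MAP = 2.89

Σxᵢ = 5+10+1+2+0 = 18, with n = 5.
Posterior ∝ λ^8e^(−4λ) · λ^18e^(−5λ) = λ^26e^(−9λ), i.e. Gamma(shape=27, rate=9).
The mode of a Gamma(a, b) with a ≥ 1 (shape–rate) is (a−1)/b = 26/9 ≈ 2.89.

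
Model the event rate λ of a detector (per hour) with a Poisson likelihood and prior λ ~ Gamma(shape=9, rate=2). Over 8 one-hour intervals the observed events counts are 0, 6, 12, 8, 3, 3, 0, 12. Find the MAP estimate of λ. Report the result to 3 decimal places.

λ̂_MAP = 5.200

Σxᵢ = 0+6+12+8+3+3+0+12 = 44, with n = 8.
Posterior ∝ λ^8e^(−2λ) · λ^44e^(−8λ) = λ^52e^(−10λ), i.e. Gamma(shape=53, rate=10).
The mode of a Gamma(a, b) with a ≥ 1 (shape–rate) is (a−1)/b = 52/10 ≈ 5.200.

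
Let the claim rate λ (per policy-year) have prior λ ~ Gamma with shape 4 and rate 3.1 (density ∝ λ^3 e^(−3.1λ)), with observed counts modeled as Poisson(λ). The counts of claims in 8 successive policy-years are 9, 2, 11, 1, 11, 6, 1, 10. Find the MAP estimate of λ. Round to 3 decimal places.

Σxᵢ = 9+2+11+1+11+6+1+10 = 51, with n = 8.
Posterior ∝ λ^3e^(−3.1λ) · λ^51e^(−8λ) = λ^54e^(−11.1λ), i.e. Gamma(shape=55, rate=11.1).
The mode of a Gamma(a, b) with a ≥ 1 (shape–rate) is (a−1)/b = 54/11.1 ≈ 4.865.

λ̂_MAP = 4.865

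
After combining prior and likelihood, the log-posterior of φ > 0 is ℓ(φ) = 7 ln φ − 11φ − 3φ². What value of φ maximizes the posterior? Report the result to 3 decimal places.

ℓ'(φ) = 7/φ − 11 − 6φ. Setting this to zero and multiplying by φ: 6φ² + 11φ − 7 = 0.
φ = (−11 + √(11² + 4·6·7)) / (2·6) = (−11 + √289) / 12 = (−11 + 17)/12 = 1/2.
ℓ''(φ) = −7/φ² − 6 < 0, confirming a maximum.

φ̂_MAP = 0.500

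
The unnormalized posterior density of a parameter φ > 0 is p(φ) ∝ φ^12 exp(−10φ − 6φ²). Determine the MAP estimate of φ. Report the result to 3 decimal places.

φ̂_MAP = 0.667

ℓ'(φ) = 12/φ − 10 − 12φ. Setting this to zero and multiplying by φ: 12φ² + 10φ − 12 = 0.
φ = (−10 + √(10² + 4·12·12)) / (2·12) = (−10 + √676) / 24 = (−10 + 26)/24 = 2/3.
ℓ''(φ) = −12/φ² − 12 < 0, confirming a maximum.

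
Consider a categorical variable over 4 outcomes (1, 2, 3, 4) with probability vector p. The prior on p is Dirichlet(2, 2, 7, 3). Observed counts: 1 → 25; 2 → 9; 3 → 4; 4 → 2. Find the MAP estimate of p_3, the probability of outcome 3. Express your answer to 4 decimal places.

The posterior is Dirichlet(αᵢ + nᵢ) = Dirichlet(27, 11, 11, 5).
For a Dirichlet(a₁,…,a_K) with all aᵢ > 1, the mode has j-th component (aⱼ − 1)/(Σaᵢ − K).
Here Σaᵢ = 54 and K = 4, so p_3 = (11 − 1)/(54 − 4) = 10/50 ≈ 0.2000.

MAP estimate: 0.2000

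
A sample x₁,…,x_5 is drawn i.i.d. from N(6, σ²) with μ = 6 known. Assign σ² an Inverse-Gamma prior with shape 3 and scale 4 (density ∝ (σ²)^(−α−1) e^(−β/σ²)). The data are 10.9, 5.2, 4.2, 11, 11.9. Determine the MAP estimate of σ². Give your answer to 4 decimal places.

σ̂²_MAP = 7.3615

Sum of squared deviations about the known mean: SS = (10.9−6)² + (5.2−6)² + (4.2−6)² + (11−6)² + (11.9−6)² = 87.7.
The Normal likelihood contributes (σ²)^(−n/2) exp(−SS/(2σ²)), so the posterior is Inverse-Gamma(α + n/2, β + SS/2) = Inverse-Gamma(5.5, 47.85).
The mode of Inverse-Gamma(a, b) is b/(a+1) = 47.85/6.5 ≈ 7.3615.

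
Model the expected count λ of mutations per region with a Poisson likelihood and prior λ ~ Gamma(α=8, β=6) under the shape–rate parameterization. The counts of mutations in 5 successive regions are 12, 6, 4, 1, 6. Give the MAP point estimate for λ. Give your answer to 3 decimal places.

Σxᵢ = 12+6+4+1+6 = 29, with n = 5.
Posterior ∝ λ^7e^(−6λ) · λ^29e^(−5λ) = λ^36e^(−11λ), i.e. Gamma(shape=37, rate=11).
The mode of a Gamma(a, b) with a ≥ 1 (shape–rate) is (a−1)/b = 36/11 ≈ 3.273.

λ̂_MAP = 3.273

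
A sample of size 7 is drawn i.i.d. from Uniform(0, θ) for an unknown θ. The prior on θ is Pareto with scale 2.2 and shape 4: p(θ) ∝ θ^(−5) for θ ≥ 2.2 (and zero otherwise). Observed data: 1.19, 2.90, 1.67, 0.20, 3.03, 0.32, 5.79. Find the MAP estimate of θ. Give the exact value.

θ̂_MAP = 5.79

The Uniform(0, θ) likelihood is θ^(−n) for θ ≥ max(xᵢ), zero otherwise. Here max(xᵢ) = 5.79.
Posterior ∝ θ^(−5) · θ^(−7) = θ^(−12) on θ ≥ max(2.2, 5.79) = 5.79.
This density is strictly decreasing in θ, so the posterior mode lies at the lower boundary of the support.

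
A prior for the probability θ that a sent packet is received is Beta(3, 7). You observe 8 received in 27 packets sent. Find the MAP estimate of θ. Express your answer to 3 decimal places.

Prior: Beta(3, 7).
Data: 8 successes in 27 trials. The binomial likelihood contributes θ^8(1−θ)^19, so the posterior is Beta(3+8, 7+19) = Beta(11, 26).
For Beta(a, b) with a, b > 1 the mode is (a−1)/(a+b−2) = 10/35 ≈ 0.286.

θ̂_MAP = 0.286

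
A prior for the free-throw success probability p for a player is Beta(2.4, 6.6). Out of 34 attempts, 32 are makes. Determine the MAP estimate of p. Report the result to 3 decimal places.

Prior: Beta(2.4, 6.6).
Data: 32 successes in 34 trials. The binomial likelihood contributes p^32(1−p)^2, so the posterior is Beta(2.4+32, 6.6+2) = Beta(34.4, 8.6).
For Beta(a, b) with a, b > 1 the mode is (a−1)/(a+b−2) = 33.4/41 ≈ 0.815.

p̂_MAP = 0.815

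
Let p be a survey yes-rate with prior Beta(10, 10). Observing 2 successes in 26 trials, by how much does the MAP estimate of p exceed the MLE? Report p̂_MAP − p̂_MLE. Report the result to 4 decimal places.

MAP − MLE = 0.1731

Posterior is Beta(12, 34); MAP = (12−1)/(46−2) = 11/44 ≈ 0.25000.
MLE ignores the prior: p̂_MLE = k/n = 2/26 ≈ 0.07692.
Difference = 11/44 − 2/26 = 9/52 ≈ 0.1731.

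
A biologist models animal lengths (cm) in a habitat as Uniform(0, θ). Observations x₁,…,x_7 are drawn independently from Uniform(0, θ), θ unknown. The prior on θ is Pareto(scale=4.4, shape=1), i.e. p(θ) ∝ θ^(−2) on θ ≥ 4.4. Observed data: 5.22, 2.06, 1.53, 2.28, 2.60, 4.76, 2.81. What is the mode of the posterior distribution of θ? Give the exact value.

The Uniform(0, θ) likelihood is θ^(−n) for θ ≥ max(xᵢ), zero otherwise. Here max(xᵢ) = 5.22.
Posterior ∝ θ^(−2) · θ^(−7) = θ^(−9) on θ ≥ max(4.4, 5.22) = 5.22.
This density is strictly decreasing in θ, so the posterior mode lies at the lower boundary of the support.

θ̂_MAP = 5.22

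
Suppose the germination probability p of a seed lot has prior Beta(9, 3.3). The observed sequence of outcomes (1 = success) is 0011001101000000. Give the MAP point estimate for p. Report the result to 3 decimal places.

Prior: Beta(9, 3.3).
Data: 5 successes in 16 trials (from the sequence). The binomial likelihood contributes p^5(1−p)^11, so the posterior is Beta(9+5, 3.3+11) = Beta(14, 14.3).
For Beta(a, b) with a, b > 1 the mode is (a−1)/(a+b−2) = 13/26.3 ≈ 0.494.

p̂_MAP = 0.494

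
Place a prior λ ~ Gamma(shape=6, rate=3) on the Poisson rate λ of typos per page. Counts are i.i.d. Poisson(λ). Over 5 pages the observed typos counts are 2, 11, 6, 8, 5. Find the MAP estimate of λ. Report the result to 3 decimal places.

Σxᵢ = 2+11+6+8+5 = 32, with n = 5.
Posterior ∝ λ^5e^(−3λ) · λ^32e^(−5λ) = λ^37e^(−8λ), i.e. Gamma(shape=38, rate=8).
The mode of a Gamma(a, b) with a ≥ 1 (shape–rate) is (a−1)/b = 37/8 ≈ 4.625.

λ̂_MAP = 4.625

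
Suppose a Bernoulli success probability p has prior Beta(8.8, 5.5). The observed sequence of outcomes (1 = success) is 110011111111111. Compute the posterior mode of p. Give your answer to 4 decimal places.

p̂_MAP = 0.7619

Prior: Beta(8.8, 5.5).
Data: 13 successes in 15 trials (from the sequence). The binomial likelihood contributes p^13(1−p)^2, so the posterior is Beta(8.8+13, 5.5+2) = Beta(21.8, 7.5).
For Beta(a, b) with a, b > 1 the mode is (a−1)/(a+b−2) = 20.8/27.3 ≈ 0.7619.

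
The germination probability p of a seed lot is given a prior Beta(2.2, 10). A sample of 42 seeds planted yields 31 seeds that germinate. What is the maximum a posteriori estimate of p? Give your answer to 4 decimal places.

p̂_MAP = 0.6169

Prior: Beta(2.2, 10).
Data: 31 successes in 42 trials. The binomial likelihood contributes p^31(1−p)^11, so the posterior is Beta(2.2+31, 10+11) = Beta(33.2, 21).
For Beta(a, b) with a, b > 1 the mode is (a−1)/(a+b−2) = 32.2/52.2 ≈ 0.6169.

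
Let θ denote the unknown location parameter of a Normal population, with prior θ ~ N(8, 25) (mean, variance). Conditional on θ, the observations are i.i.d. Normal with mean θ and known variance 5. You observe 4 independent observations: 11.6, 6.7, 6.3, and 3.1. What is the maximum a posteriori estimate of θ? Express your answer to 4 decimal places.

n = 4; x̄ = (11.6 + 6.7 + 6.3 + 3.1)/4 = 27.7/4 = 6.925.
For a Normal prior and Normal likelihood with known variance, the posterior is Normal; its mode equals its mean, the precision-weighted average.
Prior precision 1/σ₀² = 1/25 = 0.04; data precision n/σ² = 4/5 = 0.8.
θ̂ = (0.04·8 + 0.8·6.925) / (0.04 + 0.8) = 5.86/0.84 = 293/42 ≈ 6.9762.

θ̂_MAP = 6.9762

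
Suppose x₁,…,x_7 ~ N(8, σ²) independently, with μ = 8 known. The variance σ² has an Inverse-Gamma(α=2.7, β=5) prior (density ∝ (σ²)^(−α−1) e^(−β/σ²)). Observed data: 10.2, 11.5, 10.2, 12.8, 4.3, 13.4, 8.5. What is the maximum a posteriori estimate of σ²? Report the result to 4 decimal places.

σ̂²_MAP = 6.8104

Sum of squared deviations about the known mean: SS = (10.2−8)² + (11.5−8)² + (10.2−8)² + (12.8−8)² + (4.3−8)² + (13.4−8)² + (8.5−8)² = 88.07.
The Normal likelihood contributes (σ²)^(−n/2) exp(−SS/(2σ²)), so the posterior is Inverse-Gamma(α + n/2, β + SS/2) = Inverse-Gamma(6.2, 49.035).
The mode of Inverse-Gamma(a, b) is b/(a+1) = 49.035/7.2 ≈ 6.8104.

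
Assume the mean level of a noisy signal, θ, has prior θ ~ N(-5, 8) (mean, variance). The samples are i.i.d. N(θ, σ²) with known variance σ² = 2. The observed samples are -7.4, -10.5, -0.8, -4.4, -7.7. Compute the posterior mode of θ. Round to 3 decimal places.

n = 5; x̄ = ((-7.4) + (-10.5) + (-0.8) + (-4.4) + (-7.7))/5 = -30.8/5 = -6.16.
For a Normal prior and Normal likelihood with known variance, the posterior is Normal; its mode equals its mean, the precision-weighted average.
Prior precision 1/σ₀² = 1/8 = 0.125; data precision n/σ² = 5/2 = 2.5.
θ̂ = (0.125·(-5) + 2.5·(-6.16)) / (0.125 + 2.5) = (-16.025)/2.625 = -641/105 ≈ -6.105.

θ̂_MAP = -6.105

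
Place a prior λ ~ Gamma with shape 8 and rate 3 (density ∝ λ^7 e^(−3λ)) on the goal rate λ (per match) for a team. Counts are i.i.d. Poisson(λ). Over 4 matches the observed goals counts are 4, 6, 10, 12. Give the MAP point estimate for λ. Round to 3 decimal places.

λ̂_MAP = 5.571

Σxᵢ = 4+6+10+12 = 32, with n = 4.
Posterior ∝ λ^7e^(−3λ) · λ^32e^(−4λ) = λ^39e^(−7λ), i.e. Gamma(shape=40, rate=7).
The mode of a Gamma(a, b) with a ≥ 1 (shape–rate) is (a−1)/b = 39/7 ≈ 5.571.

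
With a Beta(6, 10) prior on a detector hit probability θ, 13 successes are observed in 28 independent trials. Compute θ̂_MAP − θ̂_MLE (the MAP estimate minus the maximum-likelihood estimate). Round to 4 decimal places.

MAP − MLE = -0.0357

Posterior is Beta(19, 25); MAP = (19−1)/(44−2) = 18/42 ≈ 0.42857.
MLE ignores the prior: θ̂_MLE = k/n = 13/28 ≈ 0.46429.
Difference = 18/42 − 13/28 = -1/28 ≈ -0.0357.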